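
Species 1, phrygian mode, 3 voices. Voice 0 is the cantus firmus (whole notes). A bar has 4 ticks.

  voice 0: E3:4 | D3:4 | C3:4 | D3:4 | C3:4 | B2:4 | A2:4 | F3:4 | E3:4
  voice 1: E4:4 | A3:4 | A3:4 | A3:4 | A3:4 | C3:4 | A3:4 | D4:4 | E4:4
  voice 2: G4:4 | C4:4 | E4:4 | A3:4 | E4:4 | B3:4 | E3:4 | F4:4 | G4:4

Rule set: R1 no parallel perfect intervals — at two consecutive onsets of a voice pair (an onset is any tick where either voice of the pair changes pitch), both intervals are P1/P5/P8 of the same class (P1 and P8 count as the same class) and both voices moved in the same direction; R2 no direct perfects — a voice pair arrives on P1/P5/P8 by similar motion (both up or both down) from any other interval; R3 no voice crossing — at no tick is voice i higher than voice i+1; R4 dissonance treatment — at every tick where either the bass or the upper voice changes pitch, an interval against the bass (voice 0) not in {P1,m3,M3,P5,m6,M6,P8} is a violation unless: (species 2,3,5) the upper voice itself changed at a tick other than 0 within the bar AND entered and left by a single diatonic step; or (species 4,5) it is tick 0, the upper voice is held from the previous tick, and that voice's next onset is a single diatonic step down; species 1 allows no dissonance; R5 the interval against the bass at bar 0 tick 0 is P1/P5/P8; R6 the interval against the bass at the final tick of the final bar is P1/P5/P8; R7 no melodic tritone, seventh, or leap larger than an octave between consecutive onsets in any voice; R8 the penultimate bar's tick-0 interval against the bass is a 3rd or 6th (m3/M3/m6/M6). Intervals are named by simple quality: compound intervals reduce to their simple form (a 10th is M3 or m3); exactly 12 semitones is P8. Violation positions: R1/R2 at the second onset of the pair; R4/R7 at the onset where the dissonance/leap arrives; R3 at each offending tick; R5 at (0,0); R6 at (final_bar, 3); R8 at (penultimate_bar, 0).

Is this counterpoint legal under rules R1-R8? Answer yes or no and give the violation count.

No (14 violations)

bar 0: v0=E3 v1=E4 v2=G4 (m3)
bar 1: v0=D3 v1=A3 v2=C4 (m7)
bar 2: v0=C3 v1=A3 v2=E4 (M3)
bar 3: v0=D3 v1=A3 v2=A3 (P5)
bar 4: v0=C3 v1=A3 v2=E4 (M3)
bar 5: v0=B2 v1=C3 v2=B3 (P8)
bar 6: v0=A2 v1=A3 v2=E3 (P5)
bar 7: v0=F3 v1=D4 v2=F4 (P8)
bar 8: v0=E3 v1=E4 v2=G4 (m3)
  R5 @ bar0.0: opens on m3
  R2 @ bar1.0: E3/E4 P8 -> D3/A3 P5 similar
  R4 @ bar1.0: D3/C4 m7 untreated
  R2 @ bar5.0: C3/E4 M3 -> B2/B3 P8 similar
  R4 @ bar5.0: B2/C3 m2 untreated
  R2 @ bar6.0: B2/B3 P8 -> A2/E3 P5 similar
  R3 @ bar6.0: A3 above E3
  R3 @ bar6.1: A3 above E3
  R3 @ bar6.2: A3 above E3
  R3 @ bar6.3: A3 above E3
  R2 @ bar7.0: A2/E3 P5 -> F3/F4 P8 similar
  R7 @ bar7.0: E3->F4 leap 13st
  R8 @ bar7.0: penult P8 not 3rd/6th
  R6 @ bar8.3: closes on m3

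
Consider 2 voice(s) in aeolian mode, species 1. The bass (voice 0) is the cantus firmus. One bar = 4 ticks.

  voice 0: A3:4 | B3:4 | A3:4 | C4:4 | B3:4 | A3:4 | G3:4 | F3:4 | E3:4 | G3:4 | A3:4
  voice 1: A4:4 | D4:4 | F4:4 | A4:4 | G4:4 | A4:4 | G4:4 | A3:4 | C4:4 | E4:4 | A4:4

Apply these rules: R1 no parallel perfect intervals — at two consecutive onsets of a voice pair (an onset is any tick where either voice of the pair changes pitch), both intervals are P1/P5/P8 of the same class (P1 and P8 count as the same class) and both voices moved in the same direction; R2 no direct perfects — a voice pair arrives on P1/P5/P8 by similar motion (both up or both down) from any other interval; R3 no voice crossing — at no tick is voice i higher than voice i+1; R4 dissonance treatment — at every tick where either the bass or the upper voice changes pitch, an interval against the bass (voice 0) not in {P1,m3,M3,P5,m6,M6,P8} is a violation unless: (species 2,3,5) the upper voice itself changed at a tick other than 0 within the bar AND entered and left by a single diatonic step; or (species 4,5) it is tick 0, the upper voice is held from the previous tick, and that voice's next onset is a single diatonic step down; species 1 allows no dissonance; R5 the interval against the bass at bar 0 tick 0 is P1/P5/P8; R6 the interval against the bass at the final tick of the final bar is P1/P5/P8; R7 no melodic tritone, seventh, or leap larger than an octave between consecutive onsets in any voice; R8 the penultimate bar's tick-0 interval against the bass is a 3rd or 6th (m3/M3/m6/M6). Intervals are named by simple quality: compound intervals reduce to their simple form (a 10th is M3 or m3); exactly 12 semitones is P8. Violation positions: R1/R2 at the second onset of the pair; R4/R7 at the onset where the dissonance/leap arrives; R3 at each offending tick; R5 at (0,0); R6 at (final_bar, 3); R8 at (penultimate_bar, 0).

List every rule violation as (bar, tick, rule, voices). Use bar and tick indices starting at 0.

bar 0: v0=A3 v1=A4 downbeat P8
bar 1: v0=B3 v1=D4 downbeat m3
bar 2: v0=A3 v1=F4 downbeat m6
bar 3: v0=C4 v1=A4 downbeat M6
bar 4: v0=B3 v1=G4 downbeat m6
bar 5: v0=A3 v1=A4 downbeat P8
bar 6: v0=G3 v1=G4 downbeat P8
bar 7: v0=F3 v1=A3 downbeat M3
bar 8: v0=E3 v1=C4 downbeat m6
bar 9: v0=G3 v1=E4 downbeat M6
bar 10: v0=A3 v1=A4 downbeat P8
  -> R1 @ bar 6 tick 0 v(0, 1): A3/A4 P8 -> G3/G4 P8 similar
  -> R7 @ bar 7 tick 0 v(1,): G4->A3 leap 10st
  -> R2 @ bar 10 tick 0 v(0, 1): G3/E4 M6 -> A3/A4 P8 similar

(6, 0, R1, (0, 1))
(7, 0, R7, (1,))
(10, 0, R2, (0, 1))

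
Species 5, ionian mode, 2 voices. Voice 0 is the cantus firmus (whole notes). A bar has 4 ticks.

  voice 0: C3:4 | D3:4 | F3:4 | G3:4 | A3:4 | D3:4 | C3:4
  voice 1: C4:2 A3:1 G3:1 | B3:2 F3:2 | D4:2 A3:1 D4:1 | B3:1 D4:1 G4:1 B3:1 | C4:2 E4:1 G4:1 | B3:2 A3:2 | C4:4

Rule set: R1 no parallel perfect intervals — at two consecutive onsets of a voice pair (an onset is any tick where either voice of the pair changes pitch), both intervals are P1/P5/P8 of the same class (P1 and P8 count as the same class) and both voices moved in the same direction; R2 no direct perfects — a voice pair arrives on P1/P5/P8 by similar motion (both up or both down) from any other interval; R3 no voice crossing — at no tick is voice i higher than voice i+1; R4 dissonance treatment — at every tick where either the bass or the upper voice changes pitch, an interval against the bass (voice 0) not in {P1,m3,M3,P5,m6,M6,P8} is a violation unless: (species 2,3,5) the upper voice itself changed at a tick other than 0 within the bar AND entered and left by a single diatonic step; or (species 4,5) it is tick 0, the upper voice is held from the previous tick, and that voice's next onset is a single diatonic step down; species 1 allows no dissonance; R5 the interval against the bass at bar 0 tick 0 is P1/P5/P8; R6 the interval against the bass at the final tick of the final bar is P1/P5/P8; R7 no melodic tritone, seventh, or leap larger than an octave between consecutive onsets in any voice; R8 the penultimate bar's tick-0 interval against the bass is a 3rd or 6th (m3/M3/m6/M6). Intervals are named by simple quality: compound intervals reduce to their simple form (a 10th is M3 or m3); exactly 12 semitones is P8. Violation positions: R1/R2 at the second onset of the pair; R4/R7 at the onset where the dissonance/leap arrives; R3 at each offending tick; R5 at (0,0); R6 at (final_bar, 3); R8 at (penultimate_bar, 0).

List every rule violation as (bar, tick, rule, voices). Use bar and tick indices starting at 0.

(1, 2, R7, (1,))
(4, 3, R4, (0, 1))

bar 0: v0=C3 v1=C4 downbeat P8
bar 1: v0=D3 v1=B3 downbeat M6
bar 2: v0=F3 v1=D4 downbeat M6
bar 3: v0=G3 v1=B3 downbeat M3
bar 4: v0=A3 v1=C4 downbeat m3
bar 5: v0=D3 v1=B3 downbeat M6
bar 6: v0=C3 v1=C4 downbeat P8
  -> R7 @ bar 1 tick 2 v(1,): B3->F3 leap 6st
  -> R4 @ bar 4 tick 3 v(0, 1): A3/G4 m7 untreated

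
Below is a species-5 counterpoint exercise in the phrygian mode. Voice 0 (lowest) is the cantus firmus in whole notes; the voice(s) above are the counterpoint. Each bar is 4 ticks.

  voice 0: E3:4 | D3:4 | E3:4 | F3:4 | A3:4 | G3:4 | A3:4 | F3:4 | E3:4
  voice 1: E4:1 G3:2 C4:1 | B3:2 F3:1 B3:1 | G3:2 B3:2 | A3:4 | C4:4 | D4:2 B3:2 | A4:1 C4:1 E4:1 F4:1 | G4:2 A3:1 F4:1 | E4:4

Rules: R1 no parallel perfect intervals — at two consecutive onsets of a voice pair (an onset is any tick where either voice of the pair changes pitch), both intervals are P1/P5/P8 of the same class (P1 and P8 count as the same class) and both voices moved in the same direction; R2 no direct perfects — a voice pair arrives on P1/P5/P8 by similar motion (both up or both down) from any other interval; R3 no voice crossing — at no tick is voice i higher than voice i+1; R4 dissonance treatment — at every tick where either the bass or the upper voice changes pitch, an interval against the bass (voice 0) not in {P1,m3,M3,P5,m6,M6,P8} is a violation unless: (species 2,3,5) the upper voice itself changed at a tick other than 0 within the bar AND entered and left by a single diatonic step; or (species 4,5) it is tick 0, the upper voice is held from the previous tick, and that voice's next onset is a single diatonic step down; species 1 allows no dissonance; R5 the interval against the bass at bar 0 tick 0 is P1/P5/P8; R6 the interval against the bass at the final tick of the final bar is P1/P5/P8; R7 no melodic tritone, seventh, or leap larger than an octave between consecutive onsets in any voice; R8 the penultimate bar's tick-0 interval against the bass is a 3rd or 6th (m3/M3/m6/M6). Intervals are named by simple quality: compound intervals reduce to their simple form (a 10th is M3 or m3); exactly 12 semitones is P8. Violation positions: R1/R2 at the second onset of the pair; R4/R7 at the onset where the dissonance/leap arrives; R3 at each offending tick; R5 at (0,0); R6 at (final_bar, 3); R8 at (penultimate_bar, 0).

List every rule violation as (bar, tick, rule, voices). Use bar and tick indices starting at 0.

(1, 2, R7, (1,))
(1, 3, R7, (1,))
(6, 0, R2, (0, 1))
(6, 0, R7, (1,))
(7, 0, R4, (0, 1))
(7, 0, R8, (0, 1))
(7, 2, R7, (1,))
(8, 0, R1, (0, 1))

bar 0: v0=E3 v1=E4 downbeat P8
bar 1: v0=D3 v1=B3 downbeat M6
bar 2: v0=E3 v1=G3 downbeat m3
bar 3: v0=F3 v1=A3 downbeat M3
bar 4: v0=A3 v1=C4 downbeat m3
bar 5: v0=G3 v1=D4 downbeat P5
bar 6: v0=A3 v1=A4 downbeat P8
bar 7: v0=F3 v1=G4 downbeat M2
bar 8: v0=E3 v1=E4 downbeat P8
  -> R7 @ bar 1 tick 2 v(1,): B3->F3 leap 6st
  -> R7 @ bar 1 tick 3 v(1,): F3->B3 leap 6st
  -> R2 @ bar 6 tick 0 v(0, 1): G3/B3 M3 -> A3/A4 P8 similar
  -> R7 @ bar 6 tick 0 v(1,): B3->A4 leap 10st
  -> R4 @ bar 7 tick 0 v(0, 1): F3/G4 M2 untreated
  -> R8 @ bar 7 tick 0 v(0, 1): penult M2 not 3rd/6th
  -> R7 @ bar 7 tick 2 v(1,): G4->A3 leap 10st
  -> R1 @ bar 8 tick 0 v(0, 1): F3/F4 P8 -> E3/E4 P8 similar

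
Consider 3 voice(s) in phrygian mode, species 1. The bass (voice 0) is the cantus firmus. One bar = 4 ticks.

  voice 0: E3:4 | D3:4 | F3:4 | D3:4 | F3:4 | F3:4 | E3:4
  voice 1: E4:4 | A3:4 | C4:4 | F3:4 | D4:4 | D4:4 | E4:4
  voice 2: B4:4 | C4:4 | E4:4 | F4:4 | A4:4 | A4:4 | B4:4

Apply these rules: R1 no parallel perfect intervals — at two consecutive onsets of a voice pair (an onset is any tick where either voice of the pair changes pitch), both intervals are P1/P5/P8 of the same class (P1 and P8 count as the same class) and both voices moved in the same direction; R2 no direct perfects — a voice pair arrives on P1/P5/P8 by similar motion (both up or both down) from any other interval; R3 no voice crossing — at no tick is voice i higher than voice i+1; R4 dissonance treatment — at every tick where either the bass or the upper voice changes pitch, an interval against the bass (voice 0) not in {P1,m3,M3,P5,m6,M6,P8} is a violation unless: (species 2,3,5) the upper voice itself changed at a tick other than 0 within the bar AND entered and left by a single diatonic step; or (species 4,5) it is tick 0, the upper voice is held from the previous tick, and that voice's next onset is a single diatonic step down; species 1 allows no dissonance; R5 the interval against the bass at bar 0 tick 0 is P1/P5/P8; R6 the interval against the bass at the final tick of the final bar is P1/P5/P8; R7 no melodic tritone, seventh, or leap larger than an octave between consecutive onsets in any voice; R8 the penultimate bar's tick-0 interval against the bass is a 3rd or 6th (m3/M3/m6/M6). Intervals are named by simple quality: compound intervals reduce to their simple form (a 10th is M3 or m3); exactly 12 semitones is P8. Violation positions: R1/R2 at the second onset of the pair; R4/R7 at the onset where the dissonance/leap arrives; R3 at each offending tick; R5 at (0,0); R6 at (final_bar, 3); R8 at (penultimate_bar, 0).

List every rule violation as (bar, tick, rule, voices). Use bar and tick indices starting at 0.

(1, 0, R2, (0, 1))
(1, 0, R4, (0, 2))
(1, 0, R7, (2,))
(2, 0, R1, (0, 1))
(2, 0, R4, (0, 2))
(4, 0, R2, (1, 2))
(6, 0, R1, (1, 2))

bar 0: v0=E3 v1=E4 v2=B4 downbeat P5
bar 1: v0=D3 v1=A3 v2=C4 downbeat m7
bar 2: v0=F3 v1=C4 v2=E4 downbeat M7
bar 3: v0=D3 v1=F3 v2=F4 downbeat m3
bar 4: v0=F3 v1=D4 v2=A4 downbeat M3
bar 5: v0=F3 v1=D4 v2=A4 downbeat M3
bar 6: v0=E3 v1=E4 v2=B4 downbeat P5
  -> R2 @ bar 1 tick 0 v(0, 1): E3/E4 P8 -> D3/A3 P5 similar
  -> R4 @ bar 1 tick 0 v(0, 2): D3/C4 m7 untreated
  -> R7 @ bar 1 tick 0 v(2,): B4->C4 leap 11st
  -> R1 @ bar 2 tick 0 v(0, 1): D3/A3 P5 -> F3/C4 P5 similar
  -> R4 @ bar 2 tick 0 v(0, 2): F3/E4 M7 untreated
  -> R2 @ bar 4 tick 0 v(1, 2): F3/F4 P8 -> D4/A4 P5 similar
  -> R1 @ bar 6 tick 0 v(1, 2): D4/A4 P5 -> E4/B4 P5 similar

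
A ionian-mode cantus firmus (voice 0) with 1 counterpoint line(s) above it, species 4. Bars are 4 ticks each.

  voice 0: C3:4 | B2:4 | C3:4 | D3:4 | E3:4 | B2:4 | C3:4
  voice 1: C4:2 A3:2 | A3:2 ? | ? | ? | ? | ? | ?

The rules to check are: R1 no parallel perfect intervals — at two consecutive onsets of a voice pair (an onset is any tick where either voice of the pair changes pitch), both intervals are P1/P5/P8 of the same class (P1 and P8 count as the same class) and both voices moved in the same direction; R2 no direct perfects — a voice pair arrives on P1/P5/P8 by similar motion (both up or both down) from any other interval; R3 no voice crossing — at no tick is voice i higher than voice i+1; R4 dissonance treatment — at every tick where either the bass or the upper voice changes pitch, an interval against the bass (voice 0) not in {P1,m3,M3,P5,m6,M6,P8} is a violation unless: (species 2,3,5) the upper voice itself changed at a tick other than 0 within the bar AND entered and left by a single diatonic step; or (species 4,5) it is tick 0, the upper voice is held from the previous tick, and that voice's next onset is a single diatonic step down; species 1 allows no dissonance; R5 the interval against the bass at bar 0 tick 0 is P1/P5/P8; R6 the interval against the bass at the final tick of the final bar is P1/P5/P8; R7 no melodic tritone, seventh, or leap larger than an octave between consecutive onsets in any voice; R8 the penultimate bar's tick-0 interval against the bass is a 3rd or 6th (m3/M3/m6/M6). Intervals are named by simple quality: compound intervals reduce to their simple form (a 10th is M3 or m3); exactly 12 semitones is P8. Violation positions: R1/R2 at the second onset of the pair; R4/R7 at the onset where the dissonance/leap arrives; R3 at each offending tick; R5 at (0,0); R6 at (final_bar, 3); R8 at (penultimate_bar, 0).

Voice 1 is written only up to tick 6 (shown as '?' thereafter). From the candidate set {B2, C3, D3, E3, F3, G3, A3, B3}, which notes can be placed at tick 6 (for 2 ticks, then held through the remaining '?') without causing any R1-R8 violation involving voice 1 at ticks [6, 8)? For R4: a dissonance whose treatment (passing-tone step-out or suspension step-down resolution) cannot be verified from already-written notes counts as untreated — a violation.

{A3, B3, D3, G3}

B2: violates R7
C3: violates R4
D3: legal
E3: violates R4
F3: violates R4
G3: legal
A3: legal
B3: legal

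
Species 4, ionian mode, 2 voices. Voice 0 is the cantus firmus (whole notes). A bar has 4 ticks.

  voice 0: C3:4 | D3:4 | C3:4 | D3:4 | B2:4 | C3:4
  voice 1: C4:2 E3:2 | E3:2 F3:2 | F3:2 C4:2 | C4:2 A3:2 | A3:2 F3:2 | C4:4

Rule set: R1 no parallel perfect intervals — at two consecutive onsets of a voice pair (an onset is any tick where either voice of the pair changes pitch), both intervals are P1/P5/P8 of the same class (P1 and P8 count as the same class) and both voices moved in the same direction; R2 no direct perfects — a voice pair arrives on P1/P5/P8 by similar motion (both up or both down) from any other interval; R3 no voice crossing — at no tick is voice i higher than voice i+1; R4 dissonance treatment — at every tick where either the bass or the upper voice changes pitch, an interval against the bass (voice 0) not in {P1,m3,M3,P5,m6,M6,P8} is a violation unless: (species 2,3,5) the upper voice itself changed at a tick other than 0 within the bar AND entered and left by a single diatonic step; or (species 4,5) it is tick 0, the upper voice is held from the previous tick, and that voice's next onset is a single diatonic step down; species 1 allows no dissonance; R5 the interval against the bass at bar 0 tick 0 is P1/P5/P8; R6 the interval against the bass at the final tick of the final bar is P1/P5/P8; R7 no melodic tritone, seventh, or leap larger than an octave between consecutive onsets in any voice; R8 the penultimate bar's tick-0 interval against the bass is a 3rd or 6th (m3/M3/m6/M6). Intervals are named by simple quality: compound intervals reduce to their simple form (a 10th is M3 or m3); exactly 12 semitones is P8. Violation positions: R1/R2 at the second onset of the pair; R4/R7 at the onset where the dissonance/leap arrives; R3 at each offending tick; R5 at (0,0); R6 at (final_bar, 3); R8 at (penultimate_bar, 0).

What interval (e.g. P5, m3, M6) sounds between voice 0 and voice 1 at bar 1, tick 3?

voice 0=D3 voice 1=F3 -> m3

m3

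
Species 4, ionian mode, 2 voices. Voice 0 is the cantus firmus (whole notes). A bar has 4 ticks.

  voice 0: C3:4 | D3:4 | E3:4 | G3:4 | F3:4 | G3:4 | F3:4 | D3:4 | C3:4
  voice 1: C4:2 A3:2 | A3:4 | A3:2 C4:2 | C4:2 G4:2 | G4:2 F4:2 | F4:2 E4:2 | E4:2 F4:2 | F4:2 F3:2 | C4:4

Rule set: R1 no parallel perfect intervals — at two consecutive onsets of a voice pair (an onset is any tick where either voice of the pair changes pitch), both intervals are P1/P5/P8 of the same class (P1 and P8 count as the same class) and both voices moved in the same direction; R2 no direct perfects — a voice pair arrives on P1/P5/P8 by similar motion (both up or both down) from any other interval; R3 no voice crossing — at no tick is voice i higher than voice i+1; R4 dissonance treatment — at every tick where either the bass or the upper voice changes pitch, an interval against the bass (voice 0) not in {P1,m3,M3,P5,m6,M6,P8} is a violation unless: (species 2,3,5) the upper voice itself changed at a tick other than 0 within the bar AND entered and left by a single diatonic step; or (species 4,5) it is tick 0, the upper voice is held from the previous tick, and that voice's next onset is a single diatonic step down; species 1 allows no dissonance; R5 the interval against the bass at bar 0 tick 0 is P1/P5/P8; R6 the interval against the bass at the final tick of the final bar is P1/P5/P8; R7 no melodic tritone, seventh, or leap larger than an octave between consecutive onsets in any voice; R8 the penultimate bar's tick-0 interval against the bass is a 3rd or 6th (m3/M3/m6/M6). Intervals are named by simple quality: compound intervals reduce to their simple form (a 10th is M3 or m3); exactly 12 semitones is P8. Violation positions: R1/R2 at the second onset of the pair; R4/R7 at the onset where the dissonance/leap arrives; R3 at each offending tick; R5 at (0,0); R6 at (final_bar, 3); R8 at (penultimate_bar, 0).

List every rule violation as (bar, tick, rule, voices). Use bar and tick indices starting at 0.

(2, 0, R4, (0, 1))
(3, 0, R4, (0, 1))
(6, 0, R4, (0, 1))

bar 0: v0=C3 v1=C4 downbeat P8
bar 1: v0=D3 v1=A3 downbeat P5
bar 2: v0=E3 v1=A3 downbeat P4
bar 3: v0=G3 v1=C4 downbeat P4
bar 4: v0=F3 v1=G4 downbeat M2
bar 5: v0=G3 v1=F4 downbeat m7
bar 6: v0=F3 v1=E4 downbeat M7
bar 7: v0=D3 v1=F4 downbeat m3
bar 8: v0=C3 v1=C4 downbeat P8
  -> R4 @ bar 2 tick 0 v(0, 1): E3/A3 P4 untreated
  -> R4 @ bar 3 tick 0 v(0, 1): G3/C4 P4 untreated
  -> R4 @ bar 6 tick 0 v(0, 1): F3/E4 M7 untreated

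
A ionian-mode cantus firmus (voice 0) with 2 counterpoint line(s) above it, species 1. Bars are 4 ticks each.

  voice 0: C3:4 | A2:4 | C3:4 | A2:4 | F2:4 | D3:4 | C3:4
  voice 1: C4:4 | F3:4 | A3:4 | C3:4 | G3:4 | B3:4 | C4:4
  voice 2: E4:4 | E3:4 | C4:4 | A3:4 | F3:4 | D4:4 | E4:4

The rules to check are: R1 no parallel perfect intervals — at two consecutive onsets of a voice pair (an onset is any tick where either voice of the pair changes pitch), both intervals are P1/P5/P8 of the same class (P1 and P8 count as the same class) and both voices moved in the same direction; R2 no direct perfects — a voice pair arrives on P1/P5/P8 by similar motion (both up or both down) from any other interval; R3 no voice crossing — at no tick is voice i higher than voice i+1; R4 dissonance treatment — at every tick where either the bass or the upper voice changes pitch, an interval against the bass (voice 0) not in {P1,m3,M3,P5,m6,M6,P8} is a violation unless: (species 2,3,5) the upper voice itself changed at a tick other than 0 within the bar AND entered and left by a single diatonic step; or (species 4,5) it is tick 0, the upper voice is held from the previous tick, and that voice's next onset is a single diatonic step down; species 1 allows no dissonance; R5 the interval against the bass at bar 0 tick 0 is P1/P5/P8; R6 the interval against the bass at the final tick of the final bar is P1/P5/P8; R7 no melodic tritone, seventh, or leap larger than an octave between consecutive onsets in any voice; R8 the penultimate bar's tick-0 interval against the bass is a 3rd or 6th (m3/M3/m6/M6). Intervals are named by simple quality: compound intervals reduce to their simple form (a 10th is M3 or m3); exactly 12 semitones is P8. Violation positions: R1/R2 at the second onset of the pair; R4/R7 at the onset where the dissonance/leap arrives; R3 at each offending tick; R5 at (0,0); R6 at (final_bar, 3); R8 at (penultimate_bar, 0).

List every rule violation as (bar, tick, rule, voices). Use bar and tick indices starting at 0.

(0, 0, R5, (0, 2))
(1, 0, R2, (0, 2))
(1, 0, R3, (1, 2))
(1, 1, R3, (1, 2))
(1, 2, R3, (1, 2))
(1, 3, R3, (1, 2))
(2, 0, R2, (0, 2))
(3, 0, R1, (0, 2))
(4, 0, R1, (0, 2))
(4, 0, R3, (1, 2))
(4, 0, R4, (0, 1))
(4, 1, R3, (1, 2))
(4, 2, R3, (1, 2))
(4, 3, R3, (1, 2))
(5, 0, R1, (0, 2))
(5, 0, R8, (0, 2))
(6, 3, R6, (0, 2))

bar 0: v0=C3 v1=C4 v2=E4 downbeat M3
bar 1: v0=A2 v1=F3 v2=E3 downbeat P5
bar 2: v0=C3 v1=A3 v2=C4 downbeat P8
bar 3: v0=A2 v1=C3 v2=A3 downbeat P8
bar 4: v0=F2 v1=G3 v2=F3 downbeat P8
bar 5: v0=D3 v1=B3 v2=D4 downbeat P8
bar 6: v0=C3 v1=C4 v2=E4 downbeat M3
  -> R5 @ bar 0 tick 0 v(0, 2): opens on M3
  -> R2 @ bar 1 tick 0 v(0, 2): C3/E4 M3 -> A2/E3 P5 similar
  -> R3 @ bar 1 tick 0 v(1, 2): F3 above E3
  -> R3 @ bar 1 tick 1 v(1, 2): F3 above E3
  -> R3 @ bar 1 tick 2 v(1, 2): F3 above E3
  -> R3 @ bar 1 tick 3 v(1, 2): F3 above E3
  -> R2 @ bar 2 tick 0 v(0, 2): A2/E3 P5 -> C3/C4 P8 similar
  -> R1 @ bar 3 tick 0 v(0, 2): C3/C4 P8 -> A2/A3 P8 similar
  -> R1 @ bar 4 tick 0 v(0, 2): A2/A3 P8 -> F2/F3 P8 similar
  -> R3 @ bar 4 tick 0 v(1, 2): G3 above F3
  -> R4 @ bar 4 tick 0 v(0, 1): F2/G3 M2 untreated
  -> R3 @ bar 4 tick 1 v(1, 2): G3 above F3
  -> R3 @ bar 4 tick 2 v(1, 2): G3 above F3
  -> R3 @ bar 4 tick 3 v(1, 2): G3 above F3
  -> R1 @ bar 5 tick 0 v(0, 2): F2/F3 P8 -> D3/D4 P8 similar
  -> R8 @ bar 5 tick 0 v(0, 2): penult P8 not 3rd/6th
  -> R6 @ bar 6 tick 3 v(0, 2): closes on M3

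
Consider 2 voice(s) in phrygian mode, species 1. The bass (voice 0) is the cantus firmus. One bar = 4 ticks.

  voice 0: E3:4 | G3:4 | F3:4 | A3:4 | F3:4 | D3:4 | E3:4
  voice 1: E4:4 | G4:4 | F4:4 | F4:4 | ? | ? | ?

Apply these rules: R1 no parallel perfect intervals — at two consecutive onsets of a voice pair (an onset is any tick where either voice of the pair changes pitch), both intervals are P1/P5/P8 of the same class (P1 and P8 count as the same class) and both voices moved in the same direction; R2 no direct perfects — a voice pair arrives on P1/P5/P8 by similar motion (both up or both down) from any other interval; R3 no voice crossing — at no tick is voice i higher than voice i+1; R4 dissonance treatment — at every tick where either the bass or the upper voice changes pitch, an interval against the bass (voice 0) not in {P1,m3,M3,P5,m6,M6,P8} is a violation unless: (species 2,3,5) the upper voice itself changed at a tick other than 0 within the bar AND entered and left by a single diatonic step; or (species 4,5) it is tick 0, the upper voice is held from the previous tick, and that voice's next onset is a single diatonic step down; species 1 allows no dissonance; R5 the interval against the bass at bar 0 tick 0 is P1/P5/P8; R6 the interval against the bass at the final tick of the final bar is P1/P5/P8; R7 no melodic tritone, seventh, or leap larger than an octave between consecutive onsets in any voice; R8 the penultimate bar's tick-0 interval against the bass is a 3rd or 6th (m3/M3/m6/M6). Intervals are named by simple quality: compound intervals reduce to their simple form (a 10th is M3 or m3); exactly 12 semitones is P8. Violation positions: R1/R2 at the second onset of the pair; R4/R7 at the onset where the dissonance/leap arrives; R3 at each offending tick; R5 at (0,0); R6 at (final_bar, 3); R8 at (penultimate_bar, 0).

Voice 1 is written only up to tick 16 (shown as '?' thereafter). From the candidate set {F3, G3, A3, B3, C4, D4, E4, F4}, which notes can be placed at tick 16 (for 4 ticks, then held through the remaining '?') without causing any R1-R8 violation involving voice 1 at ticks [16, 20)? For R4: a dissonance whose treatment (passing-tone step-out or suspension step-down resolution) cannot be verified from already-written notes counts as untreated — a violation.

{A3, D4, F4}

F3: violates R2
G3: violates R4,R7
A3: legal
B3: violates R4,R7
C4: violates R2
D4: legal
E4: violates R4
F4: legal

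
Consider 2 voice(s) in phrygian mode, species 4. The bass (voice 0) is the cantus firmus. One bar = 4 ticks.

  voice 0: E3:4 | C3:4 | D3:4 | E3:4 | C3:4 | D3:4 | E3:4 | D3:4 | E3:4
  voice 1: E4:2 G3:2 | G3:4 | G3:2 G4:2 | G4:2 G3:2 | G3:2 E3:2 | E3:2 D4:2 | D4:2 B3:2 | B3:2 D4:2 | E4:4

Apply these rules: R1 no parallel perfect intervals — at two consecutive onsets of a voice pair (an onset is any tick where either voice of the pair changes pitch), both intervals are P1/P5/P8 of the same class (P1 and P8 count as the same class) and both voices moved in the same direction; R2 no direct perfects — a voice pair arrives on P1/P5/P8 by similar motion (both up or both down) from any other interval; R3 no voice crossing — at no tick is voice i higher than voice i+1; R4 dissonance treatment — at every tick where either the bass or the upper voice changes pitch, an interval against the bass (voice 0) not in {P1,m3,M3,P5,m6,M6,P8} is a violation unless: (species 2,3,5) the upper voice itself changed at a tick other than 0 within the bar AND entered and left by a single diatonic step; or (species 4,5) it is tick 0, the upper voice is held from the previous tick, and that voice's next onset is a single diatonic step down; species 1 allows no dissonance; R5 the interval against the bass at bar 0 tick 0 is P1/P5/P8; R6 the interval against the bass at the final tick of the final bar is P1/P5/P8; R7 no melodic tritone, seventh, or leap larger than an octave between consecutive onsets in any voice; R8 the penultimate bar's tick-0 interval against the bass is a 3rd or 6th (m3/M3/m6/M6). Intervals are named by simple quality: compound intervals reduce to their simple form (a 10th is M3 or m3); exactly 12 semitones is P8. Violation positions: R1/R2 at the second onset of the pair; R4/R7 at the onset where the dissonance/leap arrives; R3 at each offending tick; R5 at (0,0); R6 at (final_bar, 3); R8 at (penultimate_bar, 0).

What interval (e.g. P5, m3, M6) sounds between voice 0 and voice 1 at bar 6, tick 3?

voice 0=E3 voice 1=B3 -> P5

P5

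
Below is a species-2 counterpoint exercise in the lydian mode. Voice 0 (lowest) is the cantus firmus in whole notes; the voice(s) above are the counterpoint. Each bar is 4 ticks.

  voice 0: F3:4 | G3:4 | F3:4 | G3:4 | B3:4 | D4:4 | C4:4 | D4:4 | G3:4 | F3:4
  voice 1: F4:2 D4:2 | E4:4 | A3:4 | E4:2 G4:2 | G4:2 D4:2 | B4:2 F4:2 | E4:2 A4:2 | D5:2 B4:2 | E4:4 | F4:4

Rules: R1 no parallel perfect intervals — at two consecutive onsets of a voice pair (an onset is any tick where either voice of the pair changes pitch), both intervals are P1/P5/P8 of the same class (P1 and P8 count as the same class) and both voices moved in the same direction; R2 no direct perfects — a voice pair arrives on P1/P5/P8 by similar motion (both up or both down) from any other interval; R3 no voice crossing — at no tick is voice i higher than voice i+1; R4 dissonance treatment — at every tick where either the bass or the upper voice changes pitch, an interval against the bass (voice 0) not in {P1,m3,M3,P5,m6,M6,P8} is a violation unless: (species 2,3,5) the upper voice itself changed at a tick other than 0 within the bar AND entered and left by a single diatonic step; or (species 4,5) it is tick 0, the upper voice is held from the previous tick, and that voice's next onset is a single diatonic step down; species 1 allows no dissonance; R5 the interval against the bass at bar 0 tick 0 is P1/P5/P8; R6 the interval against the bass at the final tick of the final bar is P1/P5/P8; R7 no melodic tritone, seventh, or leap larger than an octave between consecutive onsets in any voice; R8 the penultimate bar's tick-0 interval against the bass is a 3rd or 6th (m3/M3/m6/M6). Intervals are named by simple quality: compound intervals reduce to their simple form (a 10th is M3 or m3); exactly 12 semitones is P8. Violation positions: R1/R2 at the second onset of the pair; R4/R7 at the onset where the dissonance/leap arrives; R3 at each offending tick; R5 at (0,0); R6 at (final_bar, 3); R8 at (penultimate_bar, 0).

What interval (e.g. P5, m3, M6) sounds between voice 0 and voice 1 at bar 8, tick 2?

voice 0=G3 voice 1=E4 -> M6

M6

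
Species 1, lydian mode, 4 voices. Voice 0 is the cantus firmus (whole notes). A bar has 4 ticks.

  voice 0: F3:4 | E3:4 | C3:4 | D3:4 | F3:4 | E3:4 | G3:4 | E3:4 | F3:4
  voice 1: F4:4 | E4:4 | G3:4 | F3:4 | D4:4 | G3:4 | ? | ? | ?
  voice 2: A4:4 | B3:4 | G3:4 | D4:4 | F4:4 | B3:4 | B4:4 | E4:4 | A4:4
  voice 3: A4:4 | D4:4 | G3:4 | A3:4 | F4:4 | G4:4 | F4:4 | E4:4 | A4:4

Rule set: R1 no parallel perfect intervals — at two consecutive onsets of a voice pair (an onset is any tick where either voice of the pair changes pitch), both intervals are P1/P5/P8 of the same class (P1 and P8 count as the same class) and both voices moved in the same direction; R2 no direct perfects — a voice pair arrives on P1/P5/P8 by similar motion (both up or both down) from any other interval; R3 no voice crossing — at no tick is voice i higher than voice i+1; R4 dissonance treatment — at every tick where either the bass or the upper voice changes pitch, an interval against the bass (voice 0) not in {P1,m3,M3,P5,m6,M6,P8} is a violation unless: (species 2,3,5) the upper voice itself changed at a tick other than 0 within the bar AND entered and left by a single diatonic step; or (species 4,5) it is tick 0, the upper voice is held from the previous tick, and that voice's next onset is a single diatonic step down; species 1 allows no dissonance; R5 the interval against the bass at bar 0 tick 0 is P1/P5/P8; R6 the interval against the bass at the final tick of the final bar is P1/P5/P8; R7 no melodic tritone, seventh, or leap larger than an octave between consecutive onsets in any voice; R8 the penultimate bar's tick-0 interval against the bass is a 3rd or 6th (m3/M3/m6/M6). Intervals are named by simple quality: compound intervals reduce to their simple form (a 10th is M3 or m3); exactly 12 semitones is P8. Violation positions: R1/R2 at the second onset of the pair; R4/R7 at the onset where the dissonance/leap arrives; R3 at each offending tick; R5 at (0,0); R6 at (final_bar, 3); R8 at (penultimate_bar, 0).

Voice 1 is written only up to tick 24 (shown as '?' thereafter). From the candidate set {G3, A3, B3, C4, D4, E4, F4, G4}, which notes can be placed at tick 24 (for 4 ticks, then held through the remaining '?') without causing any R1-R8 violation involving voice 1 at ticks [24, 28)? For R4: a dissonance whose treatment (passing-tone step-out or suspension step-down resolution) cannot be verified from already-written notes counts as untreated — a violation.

{G3}

G3: legal
A3: violates R4
B3: violates R2
C4: violates R4
D4: violates R2
E4: violates R2
F4: violates R4,R7
G4: violates R2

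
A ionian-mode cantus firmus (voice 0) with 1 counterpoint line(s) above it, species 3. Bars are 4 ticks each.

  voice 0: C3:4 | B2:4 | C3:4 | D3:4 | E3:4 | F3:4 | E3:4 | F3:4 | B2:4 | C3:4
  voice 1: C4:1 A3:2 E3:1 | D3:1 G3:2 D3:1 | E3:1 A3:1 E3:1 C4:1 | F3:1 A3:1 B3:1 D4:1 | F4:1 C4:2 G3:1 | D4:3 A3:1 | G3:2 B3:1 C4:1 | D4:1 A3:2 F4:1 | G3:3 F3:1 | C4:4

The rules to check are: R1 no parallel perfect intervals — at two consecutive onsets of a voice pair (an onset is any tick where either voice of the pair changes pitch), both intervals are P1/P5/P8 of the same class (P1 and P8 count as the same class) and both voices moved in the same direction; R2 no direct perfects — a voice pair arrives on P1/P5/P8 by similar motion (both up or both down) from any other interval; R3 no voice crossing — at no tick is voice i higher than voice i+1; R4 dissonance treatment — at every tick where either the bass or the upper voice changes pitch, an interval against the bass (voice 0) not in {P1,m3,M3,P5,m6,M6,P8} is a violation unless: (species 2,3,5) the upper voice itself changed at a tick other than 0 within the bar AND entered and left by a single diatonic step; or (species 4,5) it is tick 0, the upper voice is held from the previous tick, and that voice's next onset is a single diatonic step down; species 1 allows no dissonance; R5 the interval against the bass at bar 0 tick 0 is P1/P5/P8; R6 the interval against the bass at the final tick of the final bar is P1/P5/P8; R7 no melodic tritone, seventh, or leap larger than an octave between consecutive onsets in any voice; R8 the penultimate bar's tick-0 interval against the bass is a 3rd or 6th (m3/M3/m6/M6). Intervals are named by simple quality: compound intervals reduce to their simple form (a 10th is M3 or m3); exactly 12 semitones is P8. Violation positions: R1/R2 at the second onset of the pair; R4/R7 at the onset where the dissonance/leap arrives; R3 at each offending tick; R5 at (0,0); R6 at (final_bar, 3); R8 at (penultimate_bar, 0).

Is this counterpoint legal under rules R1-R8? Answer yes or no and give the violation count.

bar 0: v0=C3 v1=C4 (P8)
bar 1: v0=B2 v1=D3 (m3)
bar 2: v0=C3 v1=E3 (M3)
bar 3: v0=D3 v1=F3 (m3)
bar 4: v0=E3 v1=F4 (m2)
bar 5: v0=F3 v1=D4 (M6)
bar 6: v0=E3 v1=G3 (m3)
bar 7: v0=F3 v1=D4 (M6)
bar 8: v0=B2 v1=G3 (m6)
bar 9: v0=C3 v1=C4 (P8)
  R4 @ bar4.0: E3/F4 m2 untreated
  R7 @ bar8.0: F3->B2 leap 6st
  R7 @ bar8.0: F4->G3 leap 10st
  R4 @ bar8.3: B2/F3 TT untreated
  R2 @ bar9.0: B2/F3 TT -> C3/C4 P8 similar

No (5 violations)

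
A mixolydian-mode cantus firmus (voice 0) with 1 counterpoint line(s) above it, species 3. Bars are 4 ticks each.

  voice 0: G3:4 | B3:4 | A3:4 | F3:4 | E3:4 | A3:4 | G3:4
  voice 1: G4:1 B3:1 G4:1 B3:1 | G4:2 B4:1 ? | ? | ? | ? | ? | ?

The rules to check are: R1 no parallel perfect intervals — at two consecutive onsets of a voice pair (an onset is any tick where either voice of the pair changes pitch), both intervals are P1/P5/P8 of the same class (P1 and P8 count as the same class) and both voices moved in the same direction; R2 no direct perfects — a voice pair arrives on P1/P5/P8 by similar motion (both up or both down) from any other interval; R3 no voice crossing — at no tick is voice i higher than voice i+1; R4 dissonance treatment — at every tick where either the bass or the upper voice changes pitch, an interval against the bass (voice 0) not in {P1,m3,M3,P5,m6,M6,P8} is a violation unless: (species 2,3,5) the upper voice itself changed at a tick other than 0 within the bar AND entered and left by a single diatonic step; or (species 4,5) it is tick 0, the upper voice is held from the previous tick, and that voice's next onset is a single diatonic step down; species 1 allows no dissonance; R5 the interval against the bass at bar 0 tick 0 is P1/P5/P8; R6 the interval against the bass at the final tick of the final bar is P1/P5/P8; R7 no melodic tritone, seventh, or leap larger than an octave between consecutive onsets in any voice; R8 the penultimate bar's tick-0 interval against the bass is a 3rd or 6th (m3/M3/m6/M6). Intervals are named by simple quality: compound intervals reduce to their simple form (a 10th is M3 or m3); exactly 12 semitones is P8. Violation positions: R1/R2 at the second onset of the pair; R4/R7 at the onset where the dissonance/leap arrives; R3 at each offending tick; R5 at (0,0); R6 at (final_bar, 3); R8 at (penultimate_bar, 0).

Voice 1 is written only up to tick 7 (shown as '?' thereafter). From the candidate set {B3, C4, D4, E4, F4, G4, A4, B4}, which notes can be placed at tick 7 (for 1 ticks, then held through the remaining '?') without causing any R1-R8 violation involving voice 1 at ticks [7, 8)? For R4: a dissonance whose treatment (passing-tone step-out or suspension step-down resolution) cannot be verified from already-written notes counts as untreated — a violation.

{B3, B4, D4, G4}

B3: legal
C4: violates R4,R7
D4: legal
E4: violates R4
F4: violates R4,R7
G4: legal
A4: violates R4
B4: legal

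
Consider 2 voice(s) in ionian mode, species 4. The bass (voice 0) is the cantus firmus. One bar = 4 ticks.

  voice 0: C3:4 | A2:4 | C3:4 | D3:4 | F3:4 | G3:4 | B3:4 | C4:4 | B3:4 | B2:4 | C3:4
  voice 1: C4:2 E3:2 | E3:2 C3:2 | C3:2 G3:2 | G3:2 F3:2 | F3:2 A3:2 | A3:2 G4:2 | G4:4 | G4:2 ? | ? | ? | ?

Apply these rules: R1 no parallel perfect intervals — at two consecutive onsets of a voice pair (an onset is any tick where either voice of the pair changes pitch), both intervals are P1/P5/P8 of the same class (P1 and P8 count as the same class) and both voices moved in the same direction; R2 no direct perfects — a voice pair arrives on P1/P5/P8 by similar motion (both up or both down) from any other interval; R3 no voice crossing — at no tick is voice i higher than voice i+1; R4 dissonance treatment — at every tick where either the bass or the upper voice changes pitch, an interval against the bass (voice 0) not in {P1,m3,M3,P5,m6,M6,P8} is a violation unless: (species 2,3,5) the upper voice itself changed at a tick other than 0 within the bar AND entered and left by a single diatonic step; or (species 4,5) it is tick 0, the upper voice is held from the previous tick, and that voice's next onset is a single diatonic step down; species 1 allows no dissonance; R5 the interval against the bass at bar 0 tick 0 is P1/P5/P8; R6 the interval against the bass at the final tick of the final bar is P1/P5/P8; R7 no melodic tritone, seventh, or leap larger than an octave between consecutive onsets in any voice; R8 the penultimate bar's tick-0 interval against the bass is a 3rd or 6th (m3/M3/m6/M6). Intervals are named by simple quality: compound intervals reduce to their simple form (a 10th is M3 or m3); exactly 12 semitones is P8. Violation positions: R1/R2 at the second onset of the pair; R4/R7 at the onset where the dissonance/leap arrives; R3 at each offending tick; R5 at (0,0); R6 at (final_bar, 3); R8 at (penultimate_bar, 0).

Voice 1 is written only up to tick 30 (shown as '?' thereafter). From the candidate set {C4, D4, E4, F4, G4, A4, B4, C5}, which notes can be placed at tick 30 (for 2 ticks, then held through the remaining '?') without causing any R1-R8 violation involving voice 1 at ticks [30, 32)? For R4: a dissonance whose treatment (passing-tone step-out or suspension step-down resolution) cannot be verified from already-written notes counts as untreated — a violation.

{A4, C4, C5, E4, G4}

C4: legal
D4: violates R4
E4: legal
F4: violates R4
G4: legal
A4: legal
B4: violates R4
C5: legal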